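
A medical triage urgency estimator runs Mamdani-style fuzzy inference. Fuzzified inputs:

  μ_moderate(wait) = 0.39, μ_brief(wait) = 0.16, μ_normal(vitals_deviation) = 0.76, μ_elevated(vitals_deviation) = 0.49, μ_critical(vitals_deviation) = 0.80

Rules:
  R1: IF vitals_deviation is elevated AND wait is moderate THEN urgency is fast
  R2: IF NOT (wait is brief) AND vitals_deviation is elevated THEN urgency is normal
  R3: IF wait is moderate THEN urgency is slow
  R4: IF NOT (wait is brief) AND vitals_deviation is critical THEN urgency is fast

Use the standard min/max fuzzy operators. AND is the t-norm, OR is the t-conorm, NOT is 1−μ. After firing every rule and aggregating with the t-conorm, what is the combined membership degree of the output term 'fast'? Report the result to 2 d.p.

0.80

R1: elevated=0.49, moderate=0.39; AND[min(a, b)] → w = 0.39
R2: ¬brief=1−0.16=0.84, elevated=0.49; AND[min(a, b)] → w = 0.49
R3: moderate=0.39 → w = 0.39
R4: ¬brief=1−0.16=0.84, critical=0.80; AND[min(a, b)] → w = 0.80
Rules with consequent 'fast': {R1, R4} → strengths 0.39, 0.80
Aggregate via t-conorm [max(a, b)]: 0.80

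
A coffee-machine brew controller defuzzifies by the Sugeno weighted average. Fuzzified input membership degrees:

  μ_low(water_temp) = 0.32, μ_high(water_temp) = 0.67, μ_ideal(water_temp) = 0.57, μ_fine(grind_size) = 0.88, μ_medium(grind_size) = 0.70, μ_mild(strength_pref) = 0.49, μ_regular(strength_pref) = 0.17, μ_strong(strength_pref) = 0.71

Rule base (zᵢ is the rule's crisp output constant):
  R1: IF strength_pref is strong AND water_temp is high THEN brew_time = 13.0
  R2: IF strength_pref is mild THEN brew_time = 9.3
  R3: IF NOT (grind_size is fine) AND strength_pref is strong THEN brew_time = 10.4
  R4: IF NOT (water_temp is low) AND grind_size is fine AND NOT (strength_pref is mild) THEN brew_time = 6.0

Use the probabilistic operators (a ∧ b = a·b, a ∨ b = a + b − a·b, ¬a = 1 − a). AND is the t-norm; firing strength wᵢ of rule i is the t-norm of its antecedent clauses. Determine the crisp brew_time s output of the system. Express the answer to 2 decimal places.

9.92

R1 (z=13.0): strong=0.71, high=0.67; AND[a·b] → w = 0.4757
R2 (z=9.3): mild=0.49 → w = 0.4900
R3 (z=10.4): ¬fine=1−0.88=0.12, strong=0.71; AND[a·b] → w = 0.0852
R4 (z=6.0): ¬low=1−0.32=0.68, fine=0.88, ¬mild=1−0.49=0.51; AND[a·b] → w = 0.3052
Weighted average = (0.4757·13.0 + 0.4900·9.3 + 0.0852·10.4 + 0.3052·6.0) / (0.4757 + 0.4900 + 0.0852 + 0.3052)
  = 13.4583 / 1.3561 = 9.92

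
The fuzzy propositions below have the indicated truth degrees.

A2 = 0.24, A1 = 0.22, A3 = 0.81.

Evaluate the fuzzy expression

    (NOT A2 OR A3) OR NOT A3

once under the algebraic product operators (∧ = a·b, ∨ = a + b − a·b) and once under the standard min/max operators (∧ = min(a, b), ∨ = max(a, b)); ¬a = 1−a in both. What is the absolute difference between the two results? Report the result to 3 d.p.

Under algebraic product:
  NOT A2 = 1 − 0.2400 = 0.7600
  NOT A2 OR A3 = a + b − a·b on (0.7600, 0.8100) = 0.9544
  NOT A3 = 1 − 0.8100 = 0.1900
  (NOT A2 OR A3) OR NOT A3 = a + b − a·b on (0.9544, 0.1900) = 0.9631
  → value = 0.9631
Under standard min/max:
  NOT A2 = 1 − 0.24 = 0.76
  NOT A2 OR A3 = max(a, b) on (0.76, 0.81) = 0.81
  NOT A3 = 1 − 0.81 = 0.19
  (NOT A2 OR A3) OR NOT A3 = max(a, b) on (0.81, 0.19) = 0.81
  → value = 0.8100
|0.9631 − 0.8100| = 0.153

0.153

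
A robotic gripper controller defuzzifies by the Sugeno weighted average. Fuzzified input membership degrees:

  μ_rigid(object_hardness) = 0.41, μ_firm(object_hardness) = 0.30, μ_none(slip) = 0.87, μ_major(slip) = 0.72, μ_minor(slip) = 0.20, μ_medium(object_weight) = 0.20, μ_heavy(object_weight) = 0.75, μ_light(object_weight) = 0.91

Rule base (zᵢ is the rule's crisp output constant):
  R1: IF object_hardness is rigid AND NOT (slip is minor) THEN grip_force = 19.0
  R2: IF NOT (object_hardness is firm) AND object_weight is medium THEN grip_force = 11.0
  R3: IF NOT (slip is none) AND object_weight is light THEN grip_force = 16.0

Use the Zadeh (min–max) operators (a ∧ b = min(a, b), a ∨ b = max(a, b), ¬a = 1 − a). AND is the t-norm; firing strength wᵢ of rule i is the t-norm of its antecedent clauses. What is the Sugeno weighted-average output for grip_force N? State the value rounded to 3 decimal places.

R1 (z=19.0): rigid=0.41, ¬minor=1−0.20=0.80; AND[min(a, b)] → w = 0.41
R2 (z=11.0): ¬firm=1−0.30=0.70, medium=0.20; AND[min(a, b)] → w = 0.20
R3 (z=16.0): ¬none=1−0.87=0.13, light=0.91; AND[min(a, b)] → w = 0.13
Weighted average = (0.41·19.0 + 0.20·11.0 + 0.13·16.0) / (0.41 + 0.20 + 0.13)
  = 12.0700 / 0.7400 = 16.311

16.311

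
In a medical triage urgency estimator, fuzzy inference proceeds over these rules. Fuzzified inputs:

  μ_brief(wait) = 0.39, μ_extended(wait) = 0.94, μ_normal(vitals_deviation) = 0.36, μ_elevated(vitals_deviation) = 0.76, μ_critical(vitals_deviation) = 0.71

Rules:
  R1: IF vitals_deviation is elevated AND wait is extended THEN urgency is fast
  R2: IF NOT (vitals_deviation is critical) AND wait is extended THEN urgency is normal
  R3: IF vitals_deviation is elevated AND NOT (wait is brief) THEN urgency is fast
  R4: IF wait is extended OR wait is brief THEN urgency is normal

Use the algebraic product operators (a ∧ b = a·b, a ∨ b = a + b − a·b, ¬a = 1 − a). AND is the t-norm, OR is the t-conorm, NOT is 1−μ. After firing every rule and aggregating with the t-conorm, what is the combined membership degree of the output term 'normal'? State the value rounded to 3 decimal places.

0.973

R1: elevated=0.76, extended=0.94; AND[a·b] → w = 0.7144
R2: ¬critical=1−0.71=0.29, extended=0.94; AND[a·b] → w = 0.2726
R3: elevated=0.76, ¬brief=1−0.39=0.61; AND[a·b] → w = 0.4636
R4: extended=0.94, brief=0.39; OR[a + b − a·b] → w = 0.9634
Rules with consequent 'normal': {R2, R4} → strengths 0.2726, 0.9634
Aggregate via t-conorm [a + b − a·b]: 0.9734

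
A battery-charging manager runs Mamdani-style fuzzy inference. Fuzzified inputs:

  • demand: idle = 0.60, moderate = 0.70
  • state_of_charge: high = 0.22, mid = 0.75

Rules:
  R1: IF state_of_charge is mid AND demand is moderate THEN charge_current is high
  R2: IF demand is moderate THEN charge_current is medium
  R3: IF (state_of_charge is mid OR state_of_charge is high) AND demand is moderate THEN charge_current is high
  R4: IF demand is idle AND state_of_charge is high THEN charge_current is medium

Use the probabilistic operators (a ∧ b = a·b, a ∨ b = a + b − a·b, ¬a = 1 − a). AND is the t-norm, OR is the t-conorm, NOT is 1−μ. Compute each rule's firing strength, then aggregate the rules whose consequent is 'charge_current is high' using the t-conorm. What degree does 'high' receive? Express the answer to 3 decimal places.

R1: mid=0.75, moderate=0.70; AND[a·b] → w = 0.5250
R2: moderate=0.70 → w = 0.7000
R3: (mid=0.75 OR high=0.22) = 0.8050; AND[a·b] with moderate=0.70 → w = 0.5635
R4: idle=0.60, high=0.22; AND[a·b] → w = 0.1320
Rules with consequent 'high': {R1, R3} → strengths 0.5250, 0.5635
Aggregate via t-conorm [a + b − a·b]: 0.7927

0.793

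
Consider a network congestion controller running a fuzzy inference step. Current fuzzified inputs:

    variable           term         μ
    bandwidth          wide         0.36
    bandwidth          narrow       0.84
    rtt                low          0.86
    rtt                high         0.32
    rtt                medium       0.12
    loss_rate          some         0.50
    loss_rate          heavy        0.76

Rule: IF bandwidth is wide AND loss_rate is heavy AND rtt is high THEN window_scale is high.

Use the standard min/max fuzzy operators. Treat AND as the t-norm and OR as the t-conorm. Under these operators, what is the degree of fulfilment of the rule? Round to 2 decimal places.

firing strength: wide=0.36, heavy=0.76, high=0.32; AND[min(a, b)] → w = 0.32

0.32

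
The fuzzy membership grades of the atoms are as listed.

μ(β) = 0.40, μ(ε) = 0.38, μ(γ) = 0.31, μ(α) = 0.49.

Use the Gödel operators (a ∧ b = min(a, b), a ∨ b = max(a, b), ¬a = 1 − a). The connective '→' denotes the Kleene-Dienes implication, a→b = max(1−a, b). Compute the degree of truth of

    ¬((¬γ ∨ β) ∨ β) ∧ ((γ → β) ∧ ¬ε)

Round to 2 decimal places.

¬γ = 1 − 0.31 = 0.69
¬γ ∨ β = max(a, b) on (0.69, 0.40) = 0.69
(¬γ ∨ β) ∨ β = max(a, b) on (0.69, 0.40) = 0.69
¬((¬γ ∨ β) ∨ β) = 1 − 0.69 = 0.31
γ → β  [Kleene-Dienes: max(1−a, b)] with a=0.31, b=0.40 → 0.69
¬ε = 1 − 0.38 = 0.62
(γ → β) ∧ ¬ε = min(a, b) on (0.69, 0.62) = 0.62
¬((¬γ ∨ β) ∨ β) ∧ ((γ → β) ∧ ¬ε) = min(a, b) on (0.31, 0.62) = 0.31

0.31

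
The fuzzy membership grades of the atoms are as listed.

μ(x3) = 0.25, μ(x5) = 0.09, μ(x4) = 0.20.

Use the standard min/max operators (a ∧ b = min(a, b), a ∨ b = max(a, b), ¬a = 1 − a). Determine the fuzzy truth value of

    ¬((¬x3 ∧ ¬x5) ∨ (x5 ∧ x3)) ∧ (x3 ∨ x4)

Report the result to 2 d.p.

¬x3 = 1 − 0.25 = 0.75
¬x5 = 1 − 0.09 = 0.91
¬x3 ∧ ¬x5 = min(a, b) on (0.75, 0.91) = 0.75
x5 ∧ x3 = min(a, b) on (0.09, 0.25) = 0.09
(¬x3 ∧ ¬x5) ∨ (x5 ∧ x3) = max(a, b) on (0.75, 0.09) = 0.75
¬((¬x3 ∧ ¬x5) ∨ (x5 ∧ x3)) = 1 − 0.75 = 0.25
x3 ∨ x4 = max(a, b) on (0.25, 0.20) = 0.25
¬((¬x3 ∧ ¬x5) ∨ (x5 ∧ x3)) ∧ (x3 ∨ x4) = min(a, b) on (0.25, 0.25) = 0.25

0.25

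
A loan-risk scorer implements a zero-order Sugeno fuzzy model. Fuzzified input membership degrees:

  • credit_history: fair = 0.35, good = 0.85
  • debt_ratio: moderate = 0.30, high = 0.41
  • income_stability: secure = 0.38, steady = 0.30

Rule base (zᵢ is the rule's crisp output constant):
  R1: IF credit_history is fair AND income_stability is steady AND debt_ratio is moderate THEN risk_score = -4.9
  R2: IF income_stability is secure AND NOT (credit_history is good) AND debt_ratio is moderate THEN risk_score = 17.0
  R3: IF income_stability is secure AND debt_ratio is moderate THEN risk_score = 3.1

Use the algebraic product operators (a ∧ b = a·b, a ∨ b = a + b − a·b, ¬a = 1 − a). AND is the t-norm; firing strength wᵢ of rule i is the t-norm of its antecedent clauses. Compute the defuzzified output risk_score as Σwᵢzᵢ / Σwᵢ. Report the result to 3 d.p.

R1 (z=-4.9): fair=0.35, steady=0.30, moderate=0.30; AND[a·b] → w = 0.0315
R2 (z=17.0): secure=0.38, ¬good=1−0.85=0.15, moderate=0.30; AND[a·b] → w = 0.0171
R3 (z=3.1): secure=0.38, moderate=0.30; AND[a·b] → w = 0.1140
Weighted average = (0.0315·-4.9 + 0.0171·17.0 + 0.1140·3.1) / (0.0315 + 0.0171 + 0.1140)
  = 0.4898 / 0.1626 = 3.012

3.012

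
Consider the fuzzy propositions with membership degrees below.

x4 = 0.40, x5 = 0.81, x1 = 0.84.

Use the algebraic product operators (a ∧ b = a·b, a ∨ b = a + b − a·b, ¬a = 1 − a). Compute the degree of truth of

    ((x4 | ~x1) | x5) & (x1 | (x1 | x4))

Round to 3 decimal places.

0.890

~x1 = 1 − 0.8400 = 0.1600
x4 | ~x1 = a + b − a·b on (0.4000, 0.1600) = 0.4960
(x4 | ~x1) | x5 = a + b − a·b on (0.4960, 0.8100) = 0.9042
x1 | x4 = a + b − a·b on (0.8400, 0.4000) = 0.9040
x1 | (x1 | x4) = a + b − a·b on (0.8400, 0.9040) = 0.9846
((x4 | ~x1) | x5) & (x1 | (x1 | x4)) = a·b on (0.9042, 0.9846) = 0.8904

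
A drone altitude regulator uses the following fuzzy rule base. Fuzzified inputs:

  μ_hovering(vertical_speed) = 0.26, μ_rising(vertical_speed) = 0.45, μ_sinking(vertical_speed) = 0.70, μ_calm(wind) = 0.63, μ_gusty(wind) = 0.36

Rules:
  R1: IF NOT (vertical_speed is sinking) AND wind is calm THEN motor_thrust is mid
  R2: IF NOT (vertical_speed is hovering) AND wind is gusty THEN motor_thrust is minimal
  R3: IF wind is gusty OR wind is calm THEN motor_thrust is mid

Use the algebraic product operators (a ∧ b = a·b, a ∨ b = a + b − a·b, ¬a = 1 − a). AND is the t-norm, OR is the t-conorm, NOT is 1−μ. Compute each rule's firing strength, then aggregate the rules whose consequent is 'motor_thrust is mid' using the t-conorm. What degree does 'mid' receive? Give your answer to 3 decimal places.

0.808

R1: ¬sinking=1−0.70=0.30, calm=0.63; AND[a·b] → w = 0.1890
R2: ¬hovering=1−0.26=0.74, gusty=0.36; AND[a·b] → w = 0.2664
R3: gusty=0.36, calm=0.63; OR[a + b − a·b] → w = 0.7632
Rules with consequent 'mid': {R1, R3} → strengths 0.1890, 0.7632
Aggregate via t-conorm [a + b − a·b]: 0.8080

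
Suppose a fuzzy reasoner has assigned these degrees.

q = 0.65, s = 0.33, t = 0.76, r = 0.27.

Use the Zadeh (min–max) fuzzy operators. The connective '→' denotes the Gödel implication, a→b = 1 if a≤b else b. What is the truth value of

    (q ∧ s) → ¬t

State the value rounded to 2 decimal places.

0.24

q ∧ s = min(a, b) on (0.65, 0.33) = 0.33
¬t = 1 − 0.76 = 0.24
(q ∧ s) → ¬t  [Gödel: 1 if a≤b else b] with a=0.33, b=0.24 → 0.24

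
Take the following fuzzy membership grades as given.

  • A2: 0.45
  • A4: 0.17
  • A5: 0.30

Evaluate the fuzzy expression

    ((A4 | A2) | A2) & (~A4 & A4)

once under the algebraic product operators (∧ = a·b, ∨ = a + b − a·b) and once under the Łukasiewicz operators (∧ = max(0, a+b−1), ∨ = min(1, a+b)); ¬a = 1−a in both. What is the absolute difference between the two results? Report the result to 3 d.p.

0.106

Under algebraic product:
  A4 | A2 = a + b − a·b on (0.1700, 0.4500) = 0.5435
  (A4 | A2) | A2 = a + b − a·b on (0.5435, 0.4500) = 0.7489
  ~A4 = 1 − 0.1700 = 0.8300
  ~A4 & A4 = a·b on (0.8300, 0.1700) = 0.1411
  ((A4 | A2) | A2) & (~A4 & A4) = a·b on (0.7489, 0.1411) = 0.1057
  → value = 0.1057
Under Łukasiewicz:
  A4 | A2 = min(1, a+b) on (0.17, 0.45) = 0.62
  (A4 | A2) | A2 = min(1, a+b) on (0.62, 0.45) = 1.00
  ~A4 = 1 − 0.17 = 0.83
  ~A4 & A4 = max(0, a+b−1) on (0.83, 0.17) = 0.00
  ((A4 | A2) | A2) & (~A4 & A4) = max(0, a+b−1) on (1.00, 0.00) = 0.00
  → value = 0.0000
|0.1057 − 0.0000| = 0.106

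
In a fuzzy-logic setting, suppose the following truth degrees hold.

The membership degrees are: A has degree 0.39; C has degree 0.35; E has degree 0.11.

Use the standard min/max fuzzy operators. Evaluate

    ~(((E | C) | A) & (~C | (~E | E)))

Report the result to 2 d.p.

0.61

E | C = max(a, b) on (0.11, 0.35) = 0.35
(E | C) | A = max(a, b) on (0.35, 0.39) = 0.39
~C = 1 − 0.35 = 0.65
~E = 1 − 0.11 = 0.89
~E | E = max(a, b) on (0.89, 0.11) = 0.89
~C | (~E | E) = max(a, b) on (0.65, 0.89) = 0.89
((E | C) | A) & (~C | (~E | E)) = min(a, b) on (0.39, 0.89) = 0.39
~(((E | C) | A) & (~C | (~E | E))) = 1 − 0.39 = 0.61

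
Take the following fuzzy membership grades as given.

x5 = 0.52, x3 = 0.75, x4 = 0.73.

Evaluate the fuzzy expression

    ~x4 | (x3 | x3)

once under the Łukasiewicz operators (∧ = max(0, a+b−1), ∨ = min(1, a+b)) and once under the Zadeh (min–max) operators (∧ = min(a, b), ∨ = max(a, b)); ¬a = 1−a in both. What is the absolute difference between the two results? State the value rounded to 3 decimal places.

0.250

Under Łukasiewicz:
  ~x4 = 1 − 0.73 = 0.27
  x3 | x3 = min(1, a+b) on (0.75, 0.75) = 1.00
  ~x4 | (x3 | x3) = min(1, a+b) on (0.27, 1.00) = 1.00
  → value = 1.0000
Under Zadeh (min–max):
  ~x4 = 1 − 0.73 = 0.27
  x3 | x3 = max(a, b) on (0.75, 0.75) = 0.75
  ~x4 | (x3 | x3) = max(a, b) on (0.27, 0.75) = 0.75
  → value = 0.7500
|1.0000 − 0.7500| = 0.250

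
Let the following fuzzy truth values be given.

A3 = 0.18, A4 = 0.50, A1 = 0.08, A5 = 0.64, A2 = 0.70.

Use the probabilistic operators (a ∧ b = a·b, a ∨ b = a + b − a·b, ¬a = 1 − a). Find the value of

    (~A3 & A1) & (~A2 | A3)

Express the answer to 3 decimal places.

0.028

~A3 = 1 − 0.1800 = 0.8200
~A3 & A1 = a·b on (0.8200, 0.0800) = 0.0656
~A2 = 1 − 0.7000 = 0.3000
~A2 | A3 = a + b − a·b on (0.3000, 0.1800) = 0.4260
(~A3 & A1) & (~A2 | A3) = a·b on (0.0656, 0.4260) = 0.0279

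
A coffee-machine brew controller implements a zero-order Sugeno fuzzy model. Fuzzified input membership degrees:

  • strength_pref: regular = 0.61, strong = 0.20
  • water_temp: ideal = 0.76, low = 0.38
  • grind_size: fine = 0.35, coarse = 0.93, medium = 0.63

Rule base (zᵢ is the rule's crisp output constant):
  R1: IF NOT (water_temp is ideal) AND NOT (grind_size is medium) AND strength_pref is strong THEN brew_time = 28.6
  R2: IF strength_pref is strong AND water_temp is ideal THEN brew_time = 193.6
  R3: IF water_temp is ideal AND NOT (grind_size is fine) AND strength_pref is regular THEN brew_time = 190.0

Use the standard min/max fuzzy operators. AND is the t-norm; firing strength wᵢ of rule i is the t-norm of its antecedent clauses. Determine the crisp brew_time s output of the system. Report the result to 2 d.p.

R1 (z=28.6): ¬ideal=1−0.76=0.24, ¬medium=1−0.63=0.37, strong=0.20; AND[min(a, b)] → w = 0.20
R2 (z=193.6): strong=0.20, ideal=0.76; AND[min(a, b)] → w = 0.20
R3 (z=190.0): ideal=0.76, ¬fine=1−0.35=0.65, regular=0.61; AND[min(a, b)] → w = 0.61
Weighted average = (0.20·28.6 + 0.20·193.6 + 0.61·190.0) / (0.20 + 0.20 + 0.61)
  = 160.3400 / 1.0100 = 158.75

158.75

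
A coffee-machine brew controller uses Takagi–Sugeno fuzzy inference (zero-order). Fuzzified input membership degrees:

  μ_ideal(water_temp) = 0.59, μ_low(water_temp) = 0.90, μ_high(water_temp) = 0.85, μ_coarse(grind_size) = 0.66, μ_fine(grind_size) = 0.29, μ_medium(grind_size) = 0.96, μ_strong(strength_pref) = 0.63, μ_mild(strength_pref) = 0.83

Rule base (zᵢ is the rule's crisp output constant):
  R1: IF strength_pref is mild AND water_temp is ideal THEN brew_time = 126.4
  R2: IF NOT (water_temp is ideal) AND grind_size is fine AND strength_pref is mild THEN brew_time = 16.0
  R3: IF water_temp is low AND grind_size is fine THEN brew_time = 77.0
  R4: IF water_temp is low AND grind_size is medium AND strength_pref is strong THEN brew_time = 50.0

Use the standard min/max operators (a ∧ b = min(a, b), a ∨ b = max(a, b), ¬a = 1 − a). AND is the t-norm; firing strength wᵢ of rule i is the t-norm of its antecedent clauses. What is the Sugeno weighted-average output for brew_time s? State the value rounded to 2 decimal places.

R1 (z=126.4): mild=0.83, ideal=0.59; AND[min(a, b)] → w = 0.59
R2 (z=16.0): ¬ideal=1−0.59=0.41, fine=0.29, mild=0.83; AND[min(a, b)] → w = 0.29
R3 (z=77.0): low=0.90, fine=0.29; AND[min(a, b)] → w = 0.29
R4 (z=50.0): low=0.90, medium=0.96, strong=0.63; AND[min(a, b)] → w = 0.63
Weighted average = (0.59·126.4 + 0.29·16.0 + 0.29·77.0 + 0.63·50.0) / (0.59 + 0.29 + 0.29 + 0.63)
  = 133.0460 / 1.8000 = 73.91

73.91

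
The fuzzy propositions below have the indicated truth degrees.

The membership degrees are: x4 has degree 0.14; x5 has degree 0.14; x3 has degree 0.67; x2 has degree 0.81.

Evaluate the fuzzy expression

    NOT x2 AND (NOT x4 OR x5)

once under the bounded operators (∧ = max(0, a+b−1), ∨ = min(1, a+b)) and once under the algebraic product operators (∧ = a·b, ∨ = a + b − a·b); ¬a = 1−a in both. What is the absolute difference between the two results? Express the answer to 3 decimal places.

0.023

Under bounded:
  NOT x2 = 1 − 0.81 = 0.19
  NOT x4 = 1 − 0.14 = 0.86
  NOT x4 OR x5 = min(1, a+b) on (0.86, 0.14) = 1.00
  NOT x2 AND (NOT x4 OR x5) = max(0, a+b−1) on (0.19, 1.00) = 0.19
  → value = 0.1900
Under algebraic product:
  NOT x2 = 1 − 0.8100 = 0.1900
  NOT x4 = 1 − 0.1400 = 0.8600
  NOT x4 OR x5 = a + b − a·b on (0.8600, 0.1400) = 0.8796
  NOT x2 AND (NOT x4 OR x5) = a·b on (0.1900, 0.8796) = 0.1671
  → value = 0.1671
|0.1900 − 0.1671| = 0.023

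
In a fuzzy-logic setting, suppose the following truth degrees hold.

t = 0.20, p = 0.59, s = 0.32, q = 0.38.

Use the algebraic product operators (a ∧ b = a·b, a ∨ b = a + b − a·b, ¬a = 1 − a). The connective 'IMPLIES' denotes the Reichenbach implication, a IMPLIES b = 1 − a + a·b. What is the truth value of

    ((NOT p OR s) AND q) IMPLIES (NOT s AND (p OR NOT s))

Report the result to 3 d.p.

0.907

NOT p = 1 − 0.5900 = 0.4100
NOT p OR s = a + b − a·b on (0.4100, 0.3200) = 0.5988
(NOT p OR s) AND q = a·b on (0.5988, 0.3800) = 0.2275
NOT s = 1 − 0.3200 = 0.6800
NOT s = 1 − 0.3200 = 0.6800
p OR NOT s = a + b − a·b on (0.5900, 0.6800) = 0.8688
NOT s AND (p OR NOT s) = a·b on (0.6800, 0.8688) = 0.5908
((NOT p OR s) AND q) IMPLIES (NOT s AND (p OR NOT s))  [Reichenbach: 1 − a + a·b] with a=0.2275, b=0.5908 → 0.9069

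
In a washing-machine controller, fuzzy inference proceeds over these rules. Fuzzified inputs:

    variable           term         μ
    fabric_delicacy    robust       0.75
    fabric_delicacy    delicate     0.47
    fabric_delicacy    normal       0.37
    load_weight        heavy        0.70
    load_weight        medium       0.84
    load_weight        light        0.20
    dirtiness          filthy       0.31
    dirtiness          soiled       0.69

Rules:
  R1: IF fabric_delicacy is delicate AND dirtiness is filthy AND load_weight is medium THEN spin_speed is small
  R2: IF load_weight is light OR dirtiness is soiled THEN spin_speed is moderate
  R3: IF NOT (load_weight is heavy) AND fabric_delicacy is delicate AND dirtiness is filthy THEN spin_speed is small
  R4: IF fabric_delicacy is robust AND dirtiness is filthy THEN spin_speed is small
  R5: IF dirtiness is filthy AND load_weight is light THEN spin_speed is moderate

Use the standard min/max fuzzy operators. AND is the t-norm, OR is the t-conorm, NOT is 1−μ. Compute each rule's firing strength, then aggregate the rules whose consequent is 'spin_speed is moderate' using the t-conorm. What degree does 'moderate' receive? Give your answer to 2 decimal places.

0.69

R1: delicate=0.47, filthy=0.31, medium=0.84; AND[min(a, b)] → w = 0.31
R2: light=0.20, soiled=0.69; OR[max(a, b)] → w = 0.69
R3: ¬heavy=1−0.70=0.30, delicate=0.47, filthy=0.31; AND[min(a, b)] → w = 0.30
R4: robust=0.75, filthy=0.31; AND[min(a, b)] → w = 0.31
R5: filthy=0.31, light=0.20; AND[min(a, b)] → w = 0.20
Rules with consequent 'moderate': {R2, R5} → strengths 0.69, 0.20
Aggregate via t-conorm [max(a, b)]: 0.69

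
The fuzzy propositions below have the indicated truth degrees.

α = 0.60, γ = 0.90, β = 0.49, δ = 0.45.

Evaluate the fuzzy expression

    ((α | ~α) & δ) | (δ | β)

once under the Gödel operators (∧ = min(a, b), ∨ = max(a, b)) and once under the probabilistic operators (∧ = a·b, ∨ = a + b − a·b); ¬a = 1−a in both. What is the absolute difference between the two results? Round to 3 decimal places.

Under Gödel:
  ~α = 1 − 0.60 = 0.40
  α | ~α = max(a, b) on (0.60, 0.40) = 0.60
  (α | ~α) & δ = min(a, b) on (0.60, 0.45) = 0.45
  δ | β = max(a, b) on (0.45, 0.49) = 0.49
  ((α | ~α) & δ) | (δ | β) = max(a, b) on (0.45, 0.49) = 0.49
  → value = 0.4900
Under probabilistic:
  ~α = 1 − 0.6000 = 0.4000
  α | ~α = a + b − a·b on (0.6000, 0.4000) = 0.7600
  (α | ~α) & δ = a·b on (0.7600, 0.4500) = 0.3420
  δ | β = a + b − a·b on (0.4500, 0.4900) = 0.7195
  ((α | ~α) & δ) | (δ | β) = a + b − a·b on (0.3420, 0.7195) = 0.8154
  → value = 0.8154
|0.4900 − 0.8154| = 0.325

0.325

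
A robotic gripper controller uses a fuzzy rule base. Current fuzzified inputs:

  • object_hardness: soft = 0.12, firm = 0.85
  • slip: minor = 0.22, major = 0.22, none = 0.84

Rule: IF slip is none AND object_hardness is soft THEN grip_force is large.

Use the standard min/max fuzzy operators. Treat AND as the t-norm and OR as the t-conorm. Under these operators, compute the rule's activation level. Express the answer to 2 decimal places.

0.12

firing strength: none=0.84, soft=0.12; AND[min(a, b)] → w = 0.12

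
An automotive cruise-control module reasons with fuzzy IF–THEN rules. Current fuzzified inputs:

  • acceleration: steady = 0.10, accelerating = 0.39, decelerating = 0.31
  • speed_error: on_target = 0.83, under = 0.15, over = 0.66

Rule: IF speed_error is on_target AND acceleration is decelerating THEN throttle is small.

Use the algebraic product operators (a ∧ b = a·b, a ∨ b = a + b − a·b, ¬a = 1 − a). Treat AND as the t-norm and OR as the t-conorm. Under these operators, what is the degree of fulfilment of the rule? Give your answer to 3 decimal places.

0.257

firing strength: on_target=0.83, decelerating=0.31; AND[a·b] → w = 0.2573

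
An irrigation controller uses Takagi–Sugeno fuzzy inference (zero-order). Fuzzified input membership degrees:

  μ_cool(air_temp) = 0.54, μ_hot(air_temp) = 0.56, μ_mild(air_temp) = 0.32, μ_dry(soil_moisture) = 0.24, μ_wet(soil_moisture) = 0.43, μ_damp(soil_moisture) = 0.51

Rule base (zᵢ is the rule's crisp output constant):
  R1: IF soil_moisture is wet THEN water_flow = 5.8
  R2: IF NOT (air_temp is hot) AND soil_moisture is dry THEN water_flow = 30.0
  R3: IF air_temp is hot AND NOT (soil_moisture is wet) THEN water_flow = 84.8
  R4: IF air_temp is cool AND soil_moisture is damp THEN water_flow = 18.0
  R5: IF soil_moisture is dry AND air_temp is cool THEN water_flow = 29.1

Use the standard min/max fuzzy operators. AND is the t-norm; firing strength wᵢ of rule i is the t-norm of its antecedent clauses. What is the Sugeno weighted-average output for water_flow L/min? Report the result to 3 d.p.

37.043

R1 (z=5.8): wet=0.43 → w = 0.43
R2 (z=30.0): ¬hot=1−0.56=0.44, dry=0.24; AND[min(a, b)] → w = 0.24
R3 (z=84.8): hot=0.56, ¬wet=1−0.43=0.57; AND[min(a, b)] → w = 0.56
R4 (z=18.0): cool=0.54, damp=0.51; AND[min(a, b)] → w = 0.51
R5 (z=29.1): dry=0.24, cool=0.54; AND[min(a, b)] → w = 0.24
Weighted average = (0.43·5.8 + 0.24·30.0 + 0.56·84.8 + 0.51·18.0 + 0.24·29.1) / (0.43 + 0.24 + 0.56 + 0.51 + 0.24)
  = 73.3460 / 1.9800 = 37.043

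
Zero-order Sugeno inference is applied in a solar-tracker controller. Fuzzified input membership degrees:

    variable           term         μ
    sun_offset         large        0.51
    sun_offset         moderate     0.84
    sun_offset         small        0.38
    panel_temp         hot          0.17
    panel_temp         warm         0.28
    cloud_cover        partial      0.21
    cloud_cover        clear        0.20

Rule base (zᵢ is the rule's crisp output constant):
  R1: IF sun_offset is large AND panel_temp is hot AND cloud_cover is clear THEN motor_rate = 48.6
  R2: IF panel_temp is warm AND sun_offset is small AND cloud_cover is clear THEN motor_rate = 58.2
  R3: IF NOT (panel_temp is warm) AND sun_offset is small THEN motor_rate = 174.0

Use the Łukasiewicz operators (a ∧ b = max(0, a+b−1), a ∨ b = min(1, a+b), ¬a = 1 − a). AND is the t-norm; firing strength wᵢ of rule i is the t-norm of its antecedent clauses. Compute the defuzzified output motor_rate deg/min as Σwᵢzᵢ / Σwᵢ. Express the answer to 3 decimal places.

174.000

R1 (z=48.6): large=0.51, hot=0.17, clear=0.20; AND[max(0, a+b−1)] → w = 0.00
R2 (z=58.2): warm=0.28, small=0.38, clear=0.20; AND[max(0, a+b−1)] → w = 0.00
R3 (z=174.0): ¬warm=1−0.28=0.72, small=0.38; AND[max(0, a+b−1)] → w = 0.10
Weighted average = (0.00·48.6 + 0.00·58.2 + 0.10·174.0) / (0.00 + 0.00 + 0.10)
  = 17.4000 / 0.1000 = 174.000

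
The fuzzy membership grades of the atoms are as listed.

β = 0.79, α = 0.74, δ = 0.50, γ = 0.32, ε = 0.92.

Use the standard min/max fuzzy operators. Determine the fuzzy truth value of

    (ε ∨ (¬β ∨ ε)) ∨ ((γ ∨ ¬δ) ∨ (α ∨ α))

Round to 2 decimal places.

0.92

¬β = 1 − 0.79 = 0.21
¬β ∨ ε = max(a, b) on (0.21, 0.92) = 0.92
ε ∨ (¬β ∨ ε) = max(a, b) on (0.92, 0.92) = 0.92
¬δ = 1 − 0.50 = 0.50
γ ∨ ¬δ = max(a, b) on (0.32, 0.50) = 0.50
α ∨ α = max(a, b) on (0.74, 0.74) = 0.74
(γ ∨ ¬δ) ∨ (α ∨ α) = max(a, b) on (0.50, 0.74) = 0.74
(ε ∨ (¬β ∨ ε)) ∨ ((γ ∨ ¬δ) ∨ (α ∨ α)) = max(a, b) on (0.92, 0.74) = 0.92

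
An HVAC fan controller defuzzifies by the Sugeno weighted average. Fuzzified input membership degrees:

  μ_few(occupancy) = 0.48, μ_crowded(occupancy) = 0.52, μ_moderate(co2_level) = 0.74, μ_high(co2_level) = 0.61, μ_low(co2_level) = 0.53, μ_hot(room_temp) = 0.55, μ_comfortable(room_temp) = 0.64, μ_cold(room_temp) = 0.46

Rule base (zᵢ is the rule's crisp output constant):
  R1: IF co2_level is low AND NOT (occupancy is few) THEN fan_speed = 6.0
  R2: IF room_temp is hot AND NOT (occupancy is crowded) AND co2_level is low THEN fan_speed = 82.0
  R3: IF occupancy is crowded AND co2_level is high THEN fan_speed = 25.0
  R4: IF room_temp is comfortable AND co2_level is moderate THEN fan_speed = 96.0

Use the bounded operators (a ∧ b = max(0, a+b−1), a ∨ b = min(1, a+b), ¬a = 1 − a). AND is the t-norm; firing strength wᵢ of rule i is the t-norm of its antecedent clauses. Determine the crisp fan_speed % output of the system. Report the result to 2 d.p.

R1 (z=6.0): low=0.53, ¬few=1−0.48=0.52; AND[max(0, a+b−1)] → w = 0.05
R2 (z=82.0): hot=0.55, ¬crowded=1−0.52=0.48, low=0.53; AND[max(0, a+b−1)] → w = 0.00
R3 (z=25.0): crowded=0.52, high=0.61; AND[max(0, a+b−1)] → w = 0.13
R4 (z=96.0): comfortable=0.64, moderate=0.74; AND[max(0, a+b−1)] → w = 0.38
Weighted average = (0.05·6.0 + 0.00·82.0 + 0.13·25.0 + 0.38·96.0) / (0.05 + 0.00 + 0.13 + 0.38)
  = 40.0300 / 0.5600 = 71.48

71.48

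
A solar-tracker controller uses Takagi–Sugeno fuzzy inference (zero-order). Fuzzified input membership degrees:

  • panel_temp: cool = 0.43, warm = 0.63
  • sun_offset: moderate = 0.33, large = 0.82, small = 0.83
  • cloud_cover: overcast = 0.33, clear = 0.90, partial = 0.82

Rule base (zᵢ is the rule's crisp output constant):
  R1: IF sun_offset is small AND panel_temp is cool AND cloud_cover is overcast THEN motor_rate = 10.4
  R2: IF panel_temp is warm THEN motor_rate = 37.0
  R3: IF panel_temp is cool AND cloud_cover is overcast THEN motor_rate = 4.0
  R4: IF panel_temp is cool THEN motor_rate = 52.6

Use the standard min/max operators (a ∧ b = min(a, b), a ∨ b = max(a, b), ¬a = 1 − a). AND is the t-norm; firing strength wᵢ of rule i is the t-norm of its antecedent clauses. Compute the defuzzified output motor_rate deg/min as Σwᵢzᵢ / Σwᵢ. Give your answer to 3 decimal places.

R1 (z=10.4): small=0.83, cool=0.43, overcast=0.33; AND[min(a, b)] → w = 0.33
R2 (z=37.0): warm=0.63 → w = 0.63
R3 (z=4.0): cool=0.43, overcast=0.33; AND[min(a, b)] → w = 0.33
R4 (z=52.6): cool=0.43 → w = 0.43
Weighted average = (0.33·10.4 + 0.63·37.0 + 0.33·4.0 + 0.43·52.6) / (0.33 + 0.63 + 0.33 + 0.43)
  = 50.6800 / 1.7200 = 29.465

29.465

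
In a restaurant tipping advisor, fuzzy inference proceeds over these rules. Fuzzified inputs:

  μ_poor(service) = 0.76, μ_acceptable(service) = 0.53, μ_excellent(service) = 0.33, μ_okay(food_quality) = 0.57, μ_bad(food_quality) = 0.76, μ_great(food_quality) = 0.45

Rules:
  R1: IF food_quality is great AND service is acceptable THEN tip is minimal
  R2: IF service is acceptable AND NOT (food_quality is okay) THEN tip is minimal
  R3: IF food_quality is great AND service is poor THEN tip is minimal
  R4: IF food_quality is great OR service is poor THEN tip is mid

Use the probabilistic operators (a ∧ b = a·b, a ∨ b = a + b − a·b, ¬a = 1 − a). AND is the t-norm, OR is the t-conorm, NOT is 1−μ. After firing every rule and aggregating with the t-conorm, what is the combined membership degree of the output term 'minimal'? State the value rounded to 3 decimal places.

0.613

R1: great=0.45, acceptable=0.53; AND[a·b] → w = 0.2385
R2: acceptable=0.53, ¬okay=1−0.57=0.43; AND[a·b] → w = 0.2279
R3: great=0.45, poor=0.76; AND[a·b] → w = 0.3420
R4: great=0.45, poor=0.76; OR[a + b − a·b] → w = 0.8680
Rules with consequent 'minimal': {R1, R2, R3} → strengths 0.2385, 0.2279, 0.3420
Aggregate via t-conorm [a + b − a·b]: 0.6131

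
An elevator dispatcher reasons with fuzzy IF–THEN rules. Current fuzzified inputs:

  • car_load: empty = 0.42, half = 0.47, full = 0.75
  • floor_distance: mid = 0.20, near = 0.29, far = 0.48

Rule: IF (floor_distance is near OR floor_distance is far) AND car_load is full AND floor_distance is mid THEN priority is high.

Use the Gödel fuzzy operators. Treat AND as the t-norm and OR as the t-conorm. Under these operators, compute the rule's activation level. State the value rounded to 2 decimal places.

firing strength: (near=0.29 OR far=0.48) = 0.48; AND[min(a, b)] with full=0.75, mid=0.20 → w = 0.20

0.20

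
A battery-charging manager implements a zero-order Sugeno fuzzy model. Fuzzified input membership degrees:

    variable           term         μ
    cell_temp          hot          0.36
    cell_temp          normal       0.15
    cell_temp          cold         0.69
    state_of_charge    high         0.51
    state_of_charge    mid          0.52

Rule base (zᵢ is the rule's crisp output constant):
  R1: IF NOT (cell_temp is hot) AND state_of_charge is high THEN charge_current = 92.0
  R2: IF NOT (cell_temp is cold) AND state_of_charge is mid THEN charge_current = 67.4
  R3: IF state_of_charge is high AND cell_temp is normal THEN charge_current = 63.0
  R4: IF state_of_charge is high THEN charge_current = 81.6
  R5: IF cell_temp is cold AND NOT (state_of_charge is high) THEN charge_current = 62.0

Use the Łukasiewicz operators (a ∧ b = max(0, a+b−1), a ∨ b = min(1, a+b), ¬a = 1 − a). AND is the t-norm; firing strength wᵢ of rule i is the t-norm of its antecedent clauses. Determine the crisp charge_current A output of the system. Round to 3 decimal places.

R1 (z=92.0): ¬hot=1−0.36=0.64, high=0.51; AND[max(0, a+b−1)] → w = 0.15
R2 (z=67.4): ¬cold=1−0.69=0.31, mid=0.52; AND[max(0, a+b−1)] → w = 0.00
R3 (z=63.0): high=0.51, normal=0.15; AND[max(0, a+b−1)] → w = 0.00
R4 (z=81.6): high=0.51 → w = 0.51
R5 (z=62.0): cold=0.69, ¬high=1−0.51=0.49; AND[max(0, a+b−1)] → w = 0.18
Weighted average = (0.15·92.0 + 0.00·67.4 + 0.00·63.0 + 0.51·81.6 + 0.18·62.0) / (0.15 + 0.00 + 0.00 + 0.51 + 0.18)
  = 66.5760 / 0.8400 = 79.257

79.257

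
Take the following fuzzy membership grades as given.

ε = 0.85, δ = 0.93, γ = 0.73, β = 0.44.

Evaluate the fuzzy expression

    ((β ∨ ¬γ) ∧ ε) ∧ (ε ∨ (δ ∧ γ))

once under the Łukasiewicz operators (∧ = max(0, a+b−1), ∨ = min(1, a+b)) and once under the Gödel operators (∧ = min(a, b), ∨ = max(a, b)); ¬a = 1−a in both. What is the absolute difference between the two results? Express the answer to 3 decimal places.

Under Łukasiewicz:
  ¬γ = 1 − 0.73 = 0.27
  β ∨ ¬γ = min(1, a+b) on (0.44, 0.27) = 0.71
  (β ∨ ¬γ) ∧ ε = max(0, a+b−1) on (0.71, 0.85) = 0.56
  δ ∧ γ = max(0, a+b−1) on (0.93, 0.73) = 0.66
  ε ∨ (δ ∧ γ) = min(1, a+b) on (0.85, 0.66) = 1.00
  ((β ∨ ¬γ) ∧ ε) ∧ (ε ∨ (δ ∧ γ)) = max(0, a+b−1) on (0.56, 1.00) = 0.56
  → value = 0.5600
Under Gödel:
  ¬γ = 1 − 0.73 = 0.27
  β ∨ ¬γ = max(a, b) on (0.44, 0.27) = 0.44
  (β ∨ ¬γ) ∧ ε = min(a, b) on (0.44, 0.85) = 0.44
  δ ∧ γ = min(a, b) on (0.93, 0.73) = 0.73
  ε ∨ (δ ∧ γ) = max(a, b) on (0.85, 0.73) = 0.85
  ((β ∨ ¬γ) ∧ ε) ∧ (ε ∨ (δ ∧ γ)) = min(a, b) on (0.44, 0.85) = 0.44
  → value = 0.4400
|0.5600 − 0.4400| = 0.120

0.120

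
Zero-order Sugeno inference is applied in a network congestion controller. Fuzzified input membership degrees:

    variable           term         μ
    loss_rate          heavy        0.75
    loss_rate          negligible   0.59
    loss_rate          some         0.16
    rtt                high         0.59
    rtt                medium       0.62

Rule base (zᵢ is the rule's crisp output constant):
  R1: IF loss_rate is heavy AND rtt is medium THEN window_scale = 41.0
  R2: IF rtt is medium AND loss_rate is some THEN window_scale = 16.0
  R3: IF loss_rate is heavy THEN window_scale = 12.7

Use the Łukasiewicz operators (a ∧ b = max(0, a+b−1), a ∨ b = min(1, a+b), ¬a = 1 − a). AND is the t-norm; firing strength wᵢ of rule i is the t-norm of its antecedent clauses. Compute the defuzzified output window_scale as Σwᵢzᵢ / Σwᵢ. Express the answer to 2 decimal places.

R1 (z=41.0): heavy=0.75, medium=0.62; AND[max(0, a+b−1)] → w = 0.37
R2 (z=16.0): medium=0.62, some=0.16; AND[max(0, a+b−1)] → w = 0.00
R3 (z=12.7): heavy=0.75 → w = 0.75
Weighted average = (0.37·41.0 + 0.00·16.0 + 0.75·12.7) / (0.37 + 0.00 + 0.75)
  = 24.6950 / 1.1200 = 22.05

22.05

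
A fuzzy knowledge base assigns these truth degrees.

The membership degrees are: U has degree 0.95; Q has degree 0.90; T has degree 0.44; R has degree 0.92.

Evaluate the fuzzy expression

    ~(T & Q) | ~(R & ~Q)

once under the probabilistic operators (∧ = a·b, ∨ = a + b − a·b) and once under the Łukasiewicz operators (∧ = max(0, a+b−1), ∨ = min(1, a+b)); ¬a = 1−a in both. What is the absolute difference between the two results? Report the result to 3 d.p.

Under probabilistic:
  T & Q = a·b on (0.4400, 0.9000) = 0.3960
  ~(T & Q) = 1 − 0.3960 = 0.6040
  ~Q = 1 − 0.9000 = 0.1000
  R & ~Q = a·b on (0.9200, 0.1000) = 0.0920
  ~(R & ~Q) = 1 − 0.0920 = 0.9080
  ~(T & Q) | ~(R & ~Q) = a + b − a·b on (0.6040, 0.9080) = 0.9636
  → value = 0.9636
Under Łukasiewicz:
  T & Q = max(0, a+b−1) on (0.44, 0.90) = 0.34
  ~(T & Q) = 1 − 0.34 = 0.66
  ~Q = 1 − 0.90 = 0.10
  R & ~Q = max(0, a+b−1) on (0.92, 0.10) = 0.02
  ~(R & ~Q) = 1 − 0.02 = 0.98
  ~(T & Q) | ~(R & ~Q) = min(1, a+b) on (0.66, 0.98) = 1.00
  → value = 1.0000
|0.9636 − 1.0000| = 0.036

0.036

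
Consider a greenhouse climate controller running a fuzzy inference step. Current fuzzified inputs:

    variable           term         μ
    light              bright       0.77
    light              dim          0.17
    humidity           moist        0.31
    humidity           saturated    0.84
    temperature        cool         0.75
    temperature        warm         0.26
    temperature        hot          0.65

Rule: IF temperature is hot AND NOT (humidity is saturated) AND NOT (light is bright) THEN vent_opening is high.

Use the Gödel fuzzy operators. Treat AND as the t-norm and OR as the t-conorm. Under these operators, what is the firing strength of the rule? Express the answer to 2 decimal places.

firing strength: hot=0.65, ¬saturated=1−0.84=0.16, ¬bright=1−0.77=0.23; AND[min(a, b)] → w = 0.16

0.16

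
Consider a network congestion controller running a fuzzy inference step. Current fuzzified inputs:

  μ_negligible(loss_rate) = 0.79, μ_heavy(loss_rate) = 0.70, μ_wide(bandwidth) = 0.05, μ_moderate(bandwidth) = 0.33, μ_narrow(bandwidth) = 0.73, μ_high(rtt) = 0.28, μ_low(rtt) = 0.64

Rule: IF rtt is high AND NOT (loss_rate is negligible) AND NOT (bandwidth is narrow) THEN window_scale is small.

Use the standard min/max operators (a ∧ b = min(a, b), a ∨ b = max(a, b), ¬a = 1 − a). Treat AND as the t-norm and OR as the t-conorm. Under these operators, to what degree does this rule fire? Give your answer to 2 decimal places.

0.21

firing strength: high=0.28, ¬negligible=1−0.79=0.21, ¬narrow=1−0.73=0.27; AND[min(a, b)] → w = 0.21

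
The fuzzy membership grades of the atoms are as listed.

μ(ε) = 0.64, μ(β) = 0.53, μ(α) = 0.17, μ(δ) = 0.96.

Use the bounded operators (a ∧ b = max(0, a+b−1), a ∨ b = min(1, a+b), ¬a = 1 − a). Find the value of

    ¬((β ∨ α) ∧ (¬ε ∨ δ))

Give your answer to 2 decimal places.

β ∨ α = min(1, a+b) on (0.53, 0.17) = 0.70
¬ε = 1 − 0.64 = 0.36
¬ε ∨ δ = min(1, a+b) on (0.36, 0.96) = 1.00
(β ∨ α) ∧ (¬ε ∨ δ) = max(0, a+b−1) on (0.70, 1.00) = 0.70
¬((β ∨ α) ∧ (¬ε ∨ δ)) = 1 − 0.70 = 0.30

0.30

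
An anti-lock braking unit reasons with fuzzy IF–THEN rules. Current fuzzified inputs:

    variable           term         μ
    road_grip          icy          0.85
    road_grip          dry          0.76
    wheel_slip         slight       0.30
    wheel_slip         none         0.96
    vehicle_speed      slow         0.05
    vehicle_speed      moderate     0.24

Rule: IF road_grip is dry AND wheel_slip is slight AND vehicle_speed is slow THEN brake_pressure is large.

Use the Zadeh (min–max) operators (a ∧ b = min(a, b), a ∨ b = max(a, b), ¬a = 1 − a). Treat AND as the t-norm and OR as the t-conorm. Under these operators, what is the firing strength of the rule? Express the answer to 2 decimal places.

0.05

firing strength: dry=0.76, slight=0.30, slow=0.05; AND[min(a, b)] → w = 0.05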